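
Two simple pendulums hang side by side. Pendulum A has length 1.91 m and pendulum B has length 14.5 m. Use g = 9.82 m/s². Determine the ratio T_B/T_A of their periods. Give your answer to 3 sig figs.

T ∝ √L, so T_B/T_A = √(L_B/L_A) = √(14.5/1.91) = 2.76.

2.76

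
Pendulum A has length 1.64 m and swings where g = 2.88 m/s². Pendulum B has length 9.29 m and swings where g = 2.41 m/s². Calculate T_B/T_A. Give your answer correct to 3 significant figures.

T = 2π√(L/g), so T_B/T_A = √((L_B/g_B)/(L_A/g_A)) = √((9.29/2.41)/(1.64/2.88)) = 2.60.

2.60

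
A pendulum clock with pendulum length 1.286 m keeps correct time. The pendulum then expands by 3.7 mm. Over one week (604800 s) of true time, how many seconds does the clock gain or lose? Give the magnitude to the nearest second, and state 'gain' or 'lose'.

lose 868 s

T ∝ √L, so T'/T = √(1.28970/1.286) = 1.00144.
In 604800 s of true time the clock registers 604800/1.00144 = 603931.8 s, so it loses 868 s.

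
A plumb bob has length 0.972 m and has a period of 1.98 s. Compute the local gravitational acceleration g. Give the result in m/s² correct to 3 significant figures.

9.79 m/s²

From T = 2π√(L/g), g = 4π²L/T² = 4π² × 0.972/1.980² = 9.79 m/s².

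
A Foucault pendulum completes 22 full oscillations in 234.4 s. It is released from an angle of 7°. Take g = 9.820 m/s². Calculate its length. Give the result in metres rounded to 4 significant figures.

T = 234.4/22 = 10.655 s.
From T = 2π√(L/g), L = gT²/(4π²) = 9.820 × 10.655²/(4π²) = 28.24 m.

28.24 m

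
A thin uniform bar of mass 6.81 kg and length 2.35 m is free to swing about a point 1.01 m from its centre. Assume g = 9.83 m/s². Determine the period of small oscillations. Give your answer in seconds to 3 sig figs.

For a physical pendulum T = 2π√(I/(mgd)), with d = 1.010 m from pivot to centre of mass.
I_cm = mL²/12 = 6.81 × 2.35²/12 = 3.134 kg·m²; I = I_cm + md² = 3.134 + 6.81 × 1.010² = 10.08 kg·m².
T = 2π√(10.08/(6.81 × 9.83 × 1.010)) = 2.43 s.

2.43 s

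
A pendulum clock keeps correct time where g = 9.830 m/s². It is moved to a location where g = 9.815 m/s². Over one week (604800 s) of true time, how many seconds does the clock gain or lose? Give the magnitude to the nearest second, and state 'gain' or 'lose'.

lose 462 s

The clock's period scales as T ∝ 1/√g, so T'/T = √(9.830/9.815) = 1.00076.
In 604800 s of true time the clock registers 604800/1.00076 = 604338.4 s, so it loses 462 s.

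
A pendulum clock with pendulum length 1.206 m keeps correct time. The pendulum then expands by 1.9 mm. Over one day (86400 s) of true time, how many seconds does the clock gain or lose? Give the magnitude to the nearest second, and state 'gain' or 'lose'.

lose 68 s

T ∝ √L, so T'/T = √(1.20790/1.206) = 1.00079.
In 86400 s of true time the clock registers 86400/1.00079 = 86332.0 s, so it loses 68 s.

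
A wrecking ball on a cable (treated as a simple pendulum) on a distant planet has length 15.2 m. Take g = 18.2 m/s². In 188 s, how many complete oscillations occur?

32

T = 2π√(L/g) = 2π√(15.2/18.2) = 5.742 s.
Number of complete oscillations = ⌊188/5.742⌋ = ⌊32.74⌋ = 32.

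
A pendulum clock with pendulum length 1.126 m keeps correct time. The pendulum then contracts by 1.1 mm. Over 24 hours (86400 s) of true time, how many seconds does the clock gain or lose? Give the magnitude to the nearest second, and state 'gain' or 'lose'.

gain 42 s

T ∝ √L, so T'/T = √(1.12490/1.126) = 0.999511.
In 86400 s of true time the clock registers 86400/0.999511 = 86442.2 s, so it gains 42 s.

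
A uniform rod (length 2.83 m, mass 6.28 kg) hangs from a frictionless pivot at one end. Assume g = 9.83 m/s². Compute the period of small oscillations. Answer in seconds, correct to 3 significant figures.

For a physical pendulum T = 2π√(I/(mgd)), with d = 1.415 m from pivot to centre of mass.
I_cm = mL²/12 = 6.28 × 2.83²/12 = 4.191 kg·m²; I = I_cm + md² = 4.191 + 6.28 × 1.415² = 16.77 kg·m².
T = 2π√(16.77/(6.28 × 9.83 × 1.415)) = 2.75 s.

2.75 s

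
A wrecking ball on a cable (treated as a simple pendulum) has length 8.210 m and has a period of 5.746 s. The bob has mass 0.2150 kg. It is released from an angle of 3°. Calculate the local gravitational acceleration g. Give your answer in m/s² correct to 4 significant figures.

From T = 2π√(L/g), g = 4π²L/T² = 4π² × 8.210/5.7460² = 9.817 m/s².

9.817 m/s²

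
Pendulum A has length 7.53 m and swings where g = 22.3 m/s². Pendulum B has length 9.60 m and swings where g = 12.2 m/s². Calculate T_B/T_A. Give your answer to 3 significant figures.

1.53

T = 2π√(L/g), so T_B/T_A = √((L_B/g_B)/(L_A/g_A)) = √((9.60/12.2)/(7.53/22.3)) = 1.53.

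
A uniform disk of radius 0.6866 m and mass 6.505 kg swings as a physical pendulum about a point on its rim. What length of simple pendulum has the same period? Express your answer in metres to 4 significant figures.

1.030 m

The equivalent simple-pendulum length is L_eq = I/(md), where I is about the pivot and d = 0.68660 m.
I_cm = ½mR² = 1.5333 kg·m², so I = I_cm + md² = 1.5333 + 3.0666 = 4.5999 kg·m².
L_eq = 4.5999/(6.505 × 0.68660) = 1.030 m.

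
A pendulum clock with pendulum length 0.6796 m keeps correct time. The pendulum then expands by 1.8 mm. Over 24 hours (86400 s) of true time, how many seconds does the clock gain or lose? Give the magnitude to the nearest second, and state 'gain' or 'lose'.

lose 114 s

T ∝ √L, so T'/T = √(0.68140/0.6796) = 1.00132.
In 86400 s of true time the clock registers 86400/1.00132 = 86285.8 s, so it loses 114 s.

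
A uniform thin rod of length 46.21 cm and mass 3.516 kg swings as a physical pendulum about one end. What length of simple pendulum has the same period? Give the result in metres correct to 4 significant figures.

The equivalent simple-pendulum length is L_eq = I/(md), where I is about the pivot and d = 0.23105 m.
I_cm = (1/12)mL² = 0.062566 kg·m², so I = I_cm + md² = 0.062566 + 0.18770 = 0.25026 kg·m².
L_eq = 0.25026/(3.516 × 0.23105) = 0.3081 m.

0.3081 m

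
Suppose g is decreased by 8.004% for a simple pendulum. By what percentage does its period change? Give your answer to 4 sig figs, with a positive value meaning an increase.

T ∝ 1/√g, so T'/T = 1/√(0.91996) = 1.0426.
Percentage change in T = (1.0426 − 1) × 100% = 4.259%.

4.259%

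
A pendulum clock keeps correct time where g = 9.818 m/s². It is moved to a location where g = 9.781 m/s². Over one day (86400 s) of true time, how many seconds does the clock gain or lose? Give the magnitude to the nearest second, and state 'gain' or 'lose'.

lose 163 s

The clock's period scales as T ∝ 1/√g, so T'/T = √(9.818/9.781) = 1.00189.
In 86400 s of true time the clock registers 86400/1.00189 = 86237.0 s, so it loses 163 s.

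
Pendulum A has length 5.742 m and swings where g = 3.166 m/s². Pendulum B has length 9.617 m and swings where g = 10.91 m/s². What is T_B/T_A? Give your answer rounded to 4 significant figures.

0.6972

T = 2π√(L/g), so T_B/T_A = √((L_B/g_B)/(L_A/g_A)) = √((9.617/10.91)/(5.742/3.166)) = 0.6972.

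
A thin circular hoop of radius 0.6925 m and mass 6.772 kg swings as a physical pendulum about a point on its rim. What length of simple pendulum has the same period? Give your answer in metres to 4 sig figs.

1.385 m

The equivalent simple-pendulum length is L_eq = I/(md), where I is about the pivot and d = 0.69250 m.
I_cm = mR² = 3.2476 kg·m², so I = I_cm + md² = 3.2476 + 3.2476 = 6.4951 kg·m².
L_eq = 6.4951/(6.772 × 0.69250) = 1.385 m.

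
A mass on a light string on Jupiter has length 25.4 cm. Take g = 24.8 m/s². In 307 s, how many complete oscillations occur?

482

T = 2π√(L/g) = 2π√(0.254/24.8) = 0.6359 s.
Number of complete oscillations = ⌊307/0.6359⌋ = ⌊482.8⌋ = 482.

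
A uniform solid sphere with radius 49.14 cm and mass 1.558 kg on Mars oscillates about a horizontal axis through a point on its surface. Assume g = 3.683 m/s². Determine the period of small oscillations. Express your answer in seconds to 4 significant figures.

I_cm = (2/5)mr² = 0.15049 kg·m². The pivot is at distance d = 0.4914 m from the centre of mass.
By the parallel-axis theorem, I = I_cm + md² = 0.15049 + 0.37622 = 0.52670 kg·m².
T = 2π√(I/(mgd)) = 2π√(0.52670/(1.558 × 3.683 × 0.4914)) = 2.716 s.

2.716 s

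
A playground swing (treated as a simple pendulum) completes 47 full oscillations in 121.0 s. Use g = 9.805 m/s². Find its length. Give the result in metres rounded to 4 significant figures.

T = 121.0/47 = 2.5745 s.
From T = 2π√(L/g), L = gT²/(4π²) = 9.805 × 2.5745²/(4π²) = 1.646 m.

1.646 m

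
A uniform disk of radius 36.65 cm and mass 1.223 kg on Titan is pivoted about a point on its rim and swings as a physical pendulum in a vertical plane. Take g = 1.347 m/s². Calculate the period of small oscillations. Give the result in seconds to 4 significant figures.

I_cm = ½mr² = 0.082138 kg·m². The pivot is at distance d = 0.3665 m from the centre of mass.
By the parallel-axis theorem, I = I_cm + md² = 0.082138 + 0.16428 = 0.24641 kg·m².
T = 2π√(I/(mgd)) = 2π√(0.24641/(1.223 × 1.347 × 0.3665)) = 4.014 s.

4.014 s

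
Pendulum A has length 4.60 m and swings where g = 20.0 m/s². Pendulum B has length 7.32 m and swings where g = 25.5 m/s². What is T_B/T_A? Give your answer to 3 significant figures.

1.12

T = 2π√(L/g), so T_B/T_A = √((L_B/g_B)/(L_A/g_A)) = √((7.32/25.5)/(4.60/20.0)) = 1.12.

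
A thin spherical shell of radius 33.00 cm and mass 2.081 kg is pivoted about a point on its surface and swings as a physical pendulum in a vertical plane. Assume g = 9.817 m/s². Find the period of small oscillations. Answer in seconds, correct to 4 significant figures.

I_cm = (2/3)mr² = 0.15108 kg·m². The pivot is at distance d = 0.3300 m from the centre of mass.
By the parallel-axis theorem, I = I_cm + md² = 0.15108 + 0.22662 = 0.37770 kg·m².
T = 2π√(I/(mgd)) = 2π√(0.37770/(2.081 × 9.817 × 0.3300)) = 1.487 s.

1.487 s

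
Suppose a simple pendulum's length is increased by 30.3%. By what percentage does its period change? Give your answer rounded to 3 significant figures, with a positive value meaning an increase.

14.1%

T ∝ √L, so T'/T = √(1.303) = 1.141.
Percentage change in T = (1.141 − 1) × 100% = 14.1%.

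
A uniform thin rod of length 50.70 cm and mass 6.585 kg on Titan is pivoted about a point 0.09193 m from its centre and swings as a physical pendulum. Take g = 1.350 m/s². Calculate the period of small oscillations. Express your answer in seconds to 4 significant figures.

For a physical pendulum T = 2π√(I/(mgd)), with d = 0.091930 m from pivot to centre of mass.
I_cm = mL²/12 = 6.585 × 0.5070²/12 = 0.14106 kg·m²; I = I_cm + md² = 0.14106 + 6.585 × 0.091930² = 0.19671 kg·m².
T = 2π√(0.19671/(6.585 × 1.350 × 0.091930)) = 3.083 s.

3.083 s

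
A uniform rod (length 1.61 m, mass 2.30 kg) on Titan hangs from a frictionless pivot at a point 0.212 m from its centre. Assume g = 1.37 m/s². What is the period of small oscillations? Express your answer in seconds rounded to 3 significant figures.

5.96 s

For a physical pendulum T = 2π√(I/(mgd)), with d = 0.2120 m from pivot to centre of mass.
I_cm = mL²/12 = 2.30 × 1.61²/12 = 0.4968 kg·m²; I = I_cm + md² = 0.4968 + 2.30 × 0.2120² = 0.6002 kg·m².
T = 2π√(0.6002/(2.30 × 1.37 × 0.2120)) = 5.96 s.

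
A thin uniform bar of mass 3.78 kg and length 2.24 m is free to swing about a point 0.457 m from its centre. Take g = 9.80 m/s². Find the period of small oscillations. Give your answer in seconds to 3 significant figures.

2.35 s

For a physical pendulum T = 2π√(I/(mgd)), with d = 0.4570 m from pivot to centre of mass.
I_cm = mL²/12 = 3.78 × 2.24²/12 = 1.581 kg·m²; I = I_cm + md² = 1.581 + 3.78 × 0.4570² = 2.370 kg·m².
T = 2π√(2.370/(3.78 × 9.80 × 0.4570)) = 2.35 s.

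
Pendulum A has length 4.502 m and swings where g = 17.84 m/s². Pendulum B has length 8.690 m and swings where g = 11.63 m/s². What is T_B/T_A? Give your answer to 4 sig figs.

T = 2π√(L/g), so T_B/T_A = √((L_B/g_B)/(L_A/g_A)) = √((8.690/11.63)/(4.502/17.84)) = 1.721.

1.721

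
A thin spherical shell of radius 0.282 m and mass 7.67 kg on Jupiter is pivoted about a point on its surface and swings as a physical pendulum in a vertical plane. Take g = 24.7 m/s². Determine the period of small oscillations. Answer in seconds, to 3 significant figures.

0.867 s

I_cm = (2/3)mr² = 0.4066 kg·m². The pivot is at distance d = 0.282 m from the centre of mass.
By the parallel-axis theorem, I = I_cm + md² = 0.4066 + 0.6099 = 1.017 kg·m².
T = 2π√(I/(mgd)) = 2π√(1.017/(7.67 × 24.7 × 0.282)) = 0.867 s.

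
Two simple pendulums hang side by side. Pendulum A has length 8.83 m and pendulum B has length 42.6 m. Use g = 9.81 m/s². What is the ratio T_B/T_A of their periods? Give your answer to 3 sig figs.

2.20

T ∝ √L, so T_B/T_A = √(L_B/L_A) = √(42.6/8.83) = 2.20.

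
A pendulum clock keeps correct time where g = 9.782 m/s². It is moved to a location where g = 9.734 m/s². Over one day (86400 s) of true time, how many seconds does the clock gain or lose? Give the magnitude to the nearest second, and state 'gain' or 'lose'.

The clock's period scales as T ∝ 1/√g, so T'/T = √(9.782/9.734) = 1.00246.
In 86400 s of true time the clock registers 86400/1.00246 = 86187.8 s, so it loses 212 s.

lose 212 s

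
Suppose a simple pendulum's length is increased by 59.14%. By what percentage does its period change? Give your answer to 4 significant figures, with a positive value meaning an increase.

T ∝ √L, so T'/T = √(1.5914) = 1.2615.
Percentage change in T = (1.2615 − 1) × 100% = 26.15%.

26.15%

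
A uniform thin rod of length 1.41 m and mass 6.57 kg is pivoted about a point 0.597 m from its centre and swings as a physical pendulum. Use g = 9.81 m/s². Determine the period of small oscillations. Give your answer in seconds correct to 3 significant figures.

1.88 s

For a physical pendulum T = 2π√(I/(mgd)), with d = 0.5970 m from pivot to centre of mass.
I_cm = mL²/12 = 6.57 × 1.41²/12 = 1.088 kg·m²; I = I_cm + md² = 1.088 + 6.57 × 0.5970² = 3.430 kg·m².
T = 2π√(3.430/(6.57 × 9.81 × 0.5970)) = 1.88 s.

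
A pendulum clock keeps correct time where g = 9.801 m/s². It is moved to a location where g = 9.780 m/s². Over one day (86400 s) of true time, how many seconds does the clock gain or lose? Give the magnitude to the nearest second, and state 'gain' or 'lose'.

The clock's period scales as T ∝ 1/√g, so T'/T = √(9.801/9.780) = 1.00107.
In 86400 s of true time the clock registers 86400/1.00107 = 86307.4 s, so it loses 93 s.

lose 93 s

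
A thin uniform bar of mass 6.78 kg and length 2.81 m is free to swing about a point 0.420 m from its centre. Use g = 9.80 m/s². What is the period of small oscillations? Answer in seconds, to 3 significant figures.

For a physical pendulum T = 2π√(I/(mgd)), with d = 0.4200 m from pivot to centre of mass.
I_cm = mL²/12 = 6.78 × 2.81²/12 = 4.461 kg·m²; I = I_cm + md² = 4.461 + 6.78 × 0.4200² = 5.657 kg·m².
T = 2π√(5.657/(6.78 × 9.80 × 0.4200)) = 2.83 s.

2.83 s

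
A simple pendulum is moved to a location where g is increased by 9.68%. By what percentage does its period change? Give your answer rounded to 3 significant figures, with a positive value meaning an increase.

-4.51%

T ∝ 1/√g, so T'/T = 1/√(1.097) = 0.9549.
Percentage change in T = (0.9549 − 1) × 100% = -4.51%.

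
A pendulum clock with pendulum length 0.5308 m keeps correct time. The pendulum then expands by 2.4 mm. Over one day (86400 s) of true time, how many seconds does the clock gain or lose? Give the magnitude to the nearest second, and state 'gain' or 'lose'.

lose 195 s

T ∝ √L, so T'/T = √(0.53320/0.5308) = 1.00226.
In 86400 s of true time the clock registers 86400/1.00226 = 86205.3 s, so it loses 195 s.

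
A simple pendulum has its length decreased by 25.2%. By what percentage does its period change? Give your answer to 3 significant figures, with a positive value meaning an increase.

T ∝ √L, so T'/T = √(0.7480) = 0.8649.
Percentage change in T = (0.8649 − 1) × 100% = -13.5%.

-13.5%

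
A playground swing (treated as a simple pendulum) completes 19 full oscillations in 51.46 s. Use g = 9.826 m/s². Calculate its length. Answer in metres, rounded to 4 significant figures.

1.826 m

T = 51.46/19 = 2.7084 s.
From T = 2π√(L/g), L = gT²/(4π²) = 9.826 × 2.7084²/(4π²) = 1.826 m.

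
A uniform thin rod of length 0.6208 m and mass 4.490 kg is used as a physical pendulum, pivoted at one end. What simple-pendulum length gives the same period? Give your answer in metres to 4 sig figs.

0.4139 m

The equivalent simple-pendulum length is L_eq = I/(md), where I is about the pivot and d = 0.31040 m.
I_cm = (1/12)mL² = 0.14420 kg·m², so I = I_cm + md² = 0.14420 + 0.43260 = 0.57680 kg·m².
L_eq = 0.57680/(4.490 × 0.31040) = 0.4139 m.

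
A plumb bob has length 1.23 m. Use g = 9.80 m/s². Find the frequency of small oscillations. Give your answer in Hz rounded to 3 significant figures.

T = 2π√(L/g) = 2π√(1.23/9.80) = 2.226 s, so f = 1/T = 0.449 Hz.

0.449 Hz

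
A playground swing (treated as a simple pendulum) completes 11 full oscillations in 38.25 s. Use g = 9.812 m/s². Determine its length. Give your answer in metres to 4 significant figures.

T = 38.25/11 = 3.4773 s.
From T = 2π√(L/g), L = gT²/(4π²) = 9.812 × 3.4773²/(4π²) = 3.005 m.

3.005 m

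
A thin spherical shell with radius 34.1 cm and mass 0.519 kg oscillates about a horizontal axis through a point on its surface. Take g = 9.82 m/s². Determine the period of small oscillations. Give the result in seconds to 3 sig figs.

1.51 s

I_cm = (2/3)mr² = 0.04023 kg·m². The pivot is at distance d = 0.341 m from the centre of mass.
By the parallel-axis theorem, I = I_cm + md² = 0.04023 + 0.06035 = 0.1006 kg·m².
T = 2π√(I/(mgd)) = 2π√(0.1006/(0.519 × 9.82 × 0.341)) = 1.51 s.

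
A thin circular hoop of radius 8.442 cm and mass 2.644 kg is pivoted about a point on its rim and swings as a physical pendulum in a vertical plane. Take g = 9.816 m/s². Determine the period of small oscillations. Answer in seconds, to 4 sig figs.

I_cm = mr² = 0.018843 kg·m². The pivot is at distance d = 0.08442 m from the centre of mass.
By the parallel-axis theorem, I = I_cm + md² = 0.018843 + 0.018843 = 0.037686 kg·m².
T = 2π√(I/(mgd)) = 2π√(0.037686/(2.644 × 9.816 × 0.08442)) = 0.8240 s.

0.8240 s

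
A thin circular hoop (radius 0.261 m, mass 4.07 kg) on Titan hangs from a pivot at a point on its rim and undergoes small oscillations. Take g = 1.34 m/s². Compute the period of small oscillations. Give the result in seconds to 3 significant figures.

I_cm = mr² = 0.2773 kg·m². The pivot is at distance d = 0.261 m from the centre of mass.
By the parallel-axis theorem, I = I_cm + md² = 0.2773 + 0.2773 = 0.5545 kg·m².
T = 2π√(I/(mgd)) = 2π√(0.5545/(4.07 × 1.34 × 0.261)) = 3.92 s.

3.92 s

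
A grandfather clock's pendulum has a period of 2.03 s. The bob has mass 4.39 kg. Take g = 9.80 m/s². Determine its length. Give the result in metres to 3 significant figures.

1.02 m

From T = 2π√(L/g), L = gT²/(4π²) = 9.80 × 2.030²/(4π²) = 1.02 m.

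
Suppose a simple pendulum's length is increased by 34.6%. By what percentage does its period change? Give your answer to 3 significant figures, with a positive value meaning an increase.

16.0%

T ∝ √L, so T'/T = √(1.346) = 1.160.
Percentage change in T = (1.160 − 1) × 100% = 16.0%.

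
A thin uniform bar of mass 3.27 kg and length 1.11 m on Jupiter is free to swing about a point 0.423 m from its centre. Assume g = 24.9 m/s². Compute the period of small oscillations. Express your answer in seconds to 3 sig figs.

For a physical pendulum T = 2π√(I/(mgd)), with d = 0.4230 m from pivot to centre of mass.
I_cm = mL²/12 = 3.27 × 1.11²/12 = 0.3357 kg·m²; I = I_cm + md² = 0.3357 + 3.27 × 0.4230² = 0.9208 kg·m².
T = 2π√(0.9208/(3.27 × 24.9 × 0.4230)) = 1.03 s.

1.03 s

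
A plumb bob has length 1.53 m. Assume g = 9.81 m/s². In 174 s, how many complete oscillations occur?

T = 2π√(L/g) = 2π√(1.53/9.81) = 2.481 s.
Number of complete oscillations = ⌊174/2.481⌋ = ⌊70.12⌋ = 70.

70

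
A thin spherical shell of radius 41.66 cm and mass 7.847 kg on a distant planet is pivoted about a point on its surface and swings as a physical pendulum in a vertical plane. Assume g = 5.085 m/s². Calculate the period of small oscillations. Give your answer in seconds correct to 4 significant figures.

I_cm = (2/3)mr² = 0.90793 kg·m². The pivot is at distance d = 0.4166 m from the centre of mass.
By the parallel-axis theorem, I = I_cm + md² = 0.90793 + 1.3619 = 2.2698 kg·m².
T = 2π√(I/(mgd)) = 2π√(2.2698/(7.847 × 5.085 × 0.4166)) = 2.322 s.

2.322 s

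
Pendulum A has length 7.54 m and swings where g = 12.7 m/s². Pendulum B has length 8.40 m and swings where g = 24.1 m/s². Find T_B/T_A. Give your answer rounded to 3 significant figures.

T = 2π√(L/g), so T_B/T_A = √((L_B/g_B)/(L_A/g_A)) = √((8.40/24.1)/(7.54/12.7)) = 0.766.

0.766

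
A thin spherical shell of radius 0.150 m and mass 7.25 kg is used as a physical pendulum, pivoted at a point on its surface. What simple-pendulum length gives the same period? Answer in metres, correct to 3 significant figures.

The equivalent simple-pendulum length is L_eq = I/(md), where I is about the pivot and d = 0.1500 m.
I_cm = (2/3)mR² = 0.1087 kg·m², so I = I_cm + md² = 0.1087 + 0.1631 = 0.2719 kg·m².
L_eq = 0.2719/(7.25 × 0.1500) = 0.250 m.

0.250 m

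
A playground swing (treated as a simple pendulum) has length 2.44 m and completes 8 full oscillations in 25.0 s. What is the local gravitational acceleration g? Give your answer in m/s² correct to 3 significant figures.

9.86 m/s²

T = 25.0/8 = 3.125 s.
From T = 2π√(L/g), g = 4π²L/T² = 4π² × 2.44/3.125² = 9.86 m/s².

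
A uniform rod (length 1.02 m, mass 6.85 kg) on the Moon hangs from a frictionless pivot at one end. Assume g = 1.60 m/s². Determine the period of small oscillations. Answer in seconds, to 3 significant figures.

4.10 s

For a physical pendulum T = 2π√(I/(mgd)), with d = 0.5100 m from pivot to centre of mass.
I_cm = mL²/12 = 6.85 × 1.02²/12 = 0.5939 kg·m²; I = I_cm + md² = 0.5939 + 6.85 × 0.5100² = 2.376 kg·m².
T = 2π√(2.376/(6.85 × 1.60 × 0.5100)) = 4.10 s.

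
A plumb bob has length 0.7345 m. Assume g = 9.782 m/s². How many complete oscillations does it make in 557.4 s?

T = 2π√(L/g) = 2π√(0.7345/9.782) = 1.7217 s.
Number of complete oscillations = ⌊557.4/1.7217⌋ = ⌊323.75⌋ = 323.

323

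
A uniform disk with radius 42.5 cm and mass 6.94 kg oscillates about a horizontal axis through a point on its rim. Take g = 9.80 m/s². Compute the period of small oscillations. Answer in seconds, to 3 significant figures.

1.60 s

I_cm = ½mr² = 0.6268 kg·m². The pivot is at distance d = 0.425 m from the centre of mass.
By the parallel-axis theorem, I = I_cm + md² = 0.6268 + 1.254 = 1.880 kg·m².
T = 2π√(I/(mgd)) = 2π√(1.880/(6.94 × 9.80 × 0.425)) = 1.60 s.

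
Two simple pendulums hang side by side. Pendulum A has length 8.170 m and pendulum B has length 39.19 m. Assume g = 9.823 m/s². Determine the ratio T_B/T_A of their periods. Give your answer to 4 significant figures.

T ∝ √L, so T_B/T_A = √(L_B/L_A) = √(39.19/8.170) = 2.190.

2.190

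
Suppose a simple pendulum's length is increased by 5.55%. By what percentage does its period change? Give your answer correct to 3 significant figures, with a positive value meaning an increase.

2.74%

T ∝ √L, so T'/T = √(1.056) = 1.027.
Percentage change in T = (1.027 − 1) × 100% = 2.74%.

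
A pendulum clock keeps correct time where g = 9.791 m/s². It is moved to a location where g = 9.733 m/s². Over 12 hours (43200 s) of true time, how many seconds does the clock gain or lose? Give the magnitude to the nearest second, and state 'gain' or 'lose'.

The clock's period scales as T ∝ 1/√g, so T'/T = √(9.791/9.733) = 1.00298.
In 43200 s of true time the clock registers 43200/1.00298 = 43071.9 s, so it loses 128 s.

lose 128 s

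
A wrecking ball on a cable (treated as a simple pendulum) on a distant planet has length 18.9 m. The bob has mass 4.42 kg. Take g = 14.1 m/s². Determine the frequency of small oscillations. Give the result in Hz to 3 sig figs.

0.137 Hz

T = 2π√(L/g) = 2π√(18.9/14.1) = 7.274 s, so f = 1/T = 0.137 Hz.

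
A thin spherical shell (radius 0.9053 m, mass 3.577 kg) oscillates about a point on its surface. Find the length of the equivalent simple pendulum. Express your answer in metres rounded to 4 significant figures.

1.509 m

The equivalent simple-pendulum length is L_eq = I/(md), where I is about the pivot and d = 0.90530 m.
I_cm = (2/3)mR² = 1.9544 kg·m², so I = I_cm + md² = 1.9544 + 2.9316 = 4.8860 kg·m².
L_eq = 4.8860/(3.577 × 0.90530) = 1.509 m.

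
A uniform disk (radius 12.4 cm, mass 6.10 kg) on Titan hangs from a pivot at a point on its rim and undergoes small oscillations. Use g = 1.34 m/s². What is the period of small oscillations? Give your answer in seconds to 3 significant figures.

2.34 s

I_cm = ½mr² = 0.04690 kg·m². The pivot is at distance d = 0.124 m from the centre of mass.
By the parallel-axis theorem, I = I_cm + md² = 0.04690 + 0.09379 = 0.1407 kg·m².
T = 2π√(I/(mgd)) = 2π√(0.1407/(6.10 × 1.34 × 0.124)) = 2.34 s.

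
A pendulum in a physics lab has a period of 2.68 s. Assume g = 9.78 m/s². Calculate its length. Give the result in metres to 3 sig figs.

1.78 m

From T = 2π√(L/g), L = gT²/(4π²) = 9.78 × 2.680²/(4π²) = 1.78 m.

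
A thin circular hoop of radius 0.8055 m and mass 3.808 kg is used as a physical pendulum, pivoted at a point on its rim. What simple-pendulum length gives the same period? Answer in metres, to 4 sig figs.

The equivalent simple-pendulum length is L_eq = I/(md), where I is about the pivot and d = 0.80550 m.
I_cm = mR² = 2.4707 kg·m², so I = I_cm + md² = 2.4707 + 2.4707 = 4.9415 kg·m².
L_eq = 4.9415/(3.808 × 0.80550) = 1.611 m.

1.611 m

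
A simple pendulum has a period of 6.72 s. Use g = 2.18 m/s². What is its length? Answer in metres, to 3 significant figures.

From T = 2π√(L/g), L = gT²/(4π²) = 2.18 × 6.720²/(4π²) = 2.49 m.

2.49 m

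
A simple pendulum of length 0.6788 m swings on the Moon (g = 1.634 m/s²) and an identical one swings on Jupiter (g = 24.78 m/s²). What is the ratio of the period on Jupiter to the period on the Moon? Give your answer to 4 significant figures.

T ∝ 1/√g, so T₂/T₁ = √(g₁/g₂) = √(1.634/24.78) = 0.2568.

0.2568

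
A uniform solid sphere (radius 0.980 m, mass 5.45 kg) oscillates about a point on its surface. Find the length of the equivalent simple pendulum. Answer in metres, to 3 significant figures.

The equivalent simple-pendulum length is L_eq = I/(md), where I is about the pivot and d = 0.9800 m.
I_cm = (2/5)mR² = 2.094 kg·m², so I = I_cm + md² = 2.094 + 5.234 = 7.328 kg·m².
L_eq = 7.328/(5.45 × 0.9800) = 1.37 m.

1.37 m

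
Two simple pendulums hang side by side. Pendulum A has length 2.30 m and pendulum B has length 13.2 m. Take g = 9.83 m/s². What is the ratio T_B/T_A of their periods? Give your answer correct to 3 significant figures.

T ∝ √L, so T_B/T_A = √(L_B/L_A) = √(13.2/2.30) = 2.40.

2.40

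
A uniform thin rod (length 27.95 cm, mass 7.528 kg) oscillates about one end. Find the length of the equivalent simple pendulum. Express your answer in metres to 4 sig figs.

0.1863 m

The equivalent simple-pendulum length is L_eq = I/(md), where I is about the pivot and d = 0.13975 m.
I_cm = (1/12)mL² = 0.049007 kg·m², so I = I_cm + md² = 0.049007 + 0.14702 = 0.19603 kg·m².
L_eq = 0.19603/(7.528 × 0.13975) = 0.1863 m.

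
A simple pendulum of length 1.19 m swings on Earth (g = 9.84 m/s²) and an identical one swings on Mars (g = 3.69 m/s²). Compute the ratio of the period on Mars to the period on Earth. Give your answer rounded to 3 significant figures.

1.63

T ∝ 1/√g, so T₂/T₁ = √(g₁/g₂) = √(9.84/3.69) = 1.63.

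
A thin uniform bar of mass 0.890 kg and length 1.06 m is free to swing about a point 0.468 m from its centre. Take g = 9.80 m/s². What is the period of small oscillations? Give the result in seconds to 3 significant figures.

1.64 s

For a physical pendulum T = 2π√(I/(mgd)), with d = 0.4680 m from pivot to centre of mass.
I_cm = mL²/12 = 0.890 × 1.06²/12 = 0.08333 kg·m²; I = I_cm + md² = 0.08333 + 0.890 × 0.4680² = 0.2783 kg·m².
T = 2π√(0.2783/(0.890 × 9.80 × 0.4680)) = 1.64 s.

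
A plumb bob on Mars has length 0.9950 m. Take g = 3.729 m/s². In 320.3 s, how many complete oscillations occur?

98

T = 2π√(L/g) = 2π√(0.9950/3.729) = 3.2456 s.
Number of complete oscillations = ⌊320.3/3.2456⌋ = ⌊98.687⌋ = 98.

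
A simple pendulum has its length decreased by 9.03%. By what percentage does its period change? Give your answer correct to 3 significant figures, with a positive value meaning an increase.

T ∝ √L, so T'/T = √(0.9097) = 0.9538.
Percentage change in T = (0.9538 − 1) × 100% = -4.62%.

-4.62%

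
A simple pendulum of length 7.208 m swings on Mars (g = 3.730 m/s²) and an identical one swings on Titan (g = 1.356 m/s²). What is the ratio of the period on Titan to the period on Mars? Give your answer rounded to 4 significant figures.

T ∝ 1/√g, so T₂/T₁ = √(g₁/g₂) = √(3.730/1.356) = 1.659.

1.659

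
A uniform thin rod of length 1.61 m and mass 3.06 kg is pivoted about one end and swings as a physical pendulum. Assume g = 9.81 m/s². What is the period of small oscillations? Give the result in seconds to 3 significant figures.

For a physical pendulum T = 2π√(I/(mgd)), with d = 0.8050 m from pivot to centre of mass.
I_cm = mL²/12 = 3.06 × 1.61²/12 = 0.6610 kg·m²; I = I_cm + md² = 0.6610 + 3.06 × 0.8050² = 2.644 kg·m².
T = 2π√(2.644/(3.06 × 9.81 × 0.8050)) = 2.08 s.

2.08 s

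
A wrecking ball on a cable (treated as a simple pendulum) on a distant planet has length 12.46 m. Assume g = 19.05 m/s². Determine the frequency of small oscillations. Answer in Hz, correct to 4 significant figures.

T = 2π√(L/g) = 2π√(12.46/19.05) = 5.0815 s, so f = 1/T = 0.1968 Hz.

0.1968 Hz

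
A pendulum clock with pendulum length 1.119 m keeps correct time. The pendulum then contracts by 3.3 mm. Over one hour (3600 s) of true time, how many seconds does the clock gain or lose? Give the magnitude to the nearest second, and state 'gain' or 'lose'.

gain 5 s

T ∝ √L, so T'/T = √(1.11570/1.119) = 0.998524.
In 3600 s of true time the clock registers 3600/0.998524 = 3605.3 s, so it gains 5 s.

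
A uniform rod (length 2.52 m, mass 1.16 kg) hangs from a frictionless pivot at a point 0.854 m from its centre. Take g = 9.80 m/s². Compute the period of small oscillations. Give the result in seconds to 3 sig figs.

2.44 s

For a physical pendulum T = 2π√(I/(mgd)), with d = 0.8540 m from pivot to centre of mass.
I_cm = mL²/12 = 1.16 × 2.52²/12 = 0.6139 kg·m²; I = I_cm + md² = 0.6139 + 1.16 × 0.8540² = 1.460 kg·m².
T = 2π√(1.460/(1.16 × 9.80 × 0.8540)) = 2.44 s.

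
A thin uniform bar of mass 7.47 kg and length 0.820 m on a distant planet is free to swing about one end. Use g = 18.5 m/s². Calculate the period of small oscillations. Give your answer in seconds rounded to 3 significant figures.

For a physical pendulum T = 2π√(I/(mgd)), with d = 0.4100 m from pivot to centre of mass.
I_cm = mL²/12 = 7.47 × 0.820²/12 = 0.4186 kg·m²; I = I_cm + md² = 0.4186 + 7.47 × 0.4100² = 1.674 kg·m².
T = 2π√(1.674/(7.47 × 18.5 × 0.4100)) = 1.08 s.

1.08 s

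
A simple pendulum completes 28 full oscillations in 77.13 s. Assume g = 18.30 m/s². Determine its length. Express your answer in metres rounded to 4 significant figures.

T = 77.13/28 = 2.7546 s.
From T = 2π√(L/g), L = gT²/(4π²) = 18.30 × 2.7546²/(4π²) = 3.517 m.

3.517 m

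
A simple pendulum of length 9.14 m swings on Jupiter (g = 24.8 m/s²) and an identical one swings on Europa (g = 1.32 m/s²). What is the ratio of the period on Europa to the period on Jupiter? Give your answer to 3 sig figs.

T ∝ 1/√g, so T₂/T₁ = √(g₁/g₂) = √(24.8/1.32) = 4.33.

4.33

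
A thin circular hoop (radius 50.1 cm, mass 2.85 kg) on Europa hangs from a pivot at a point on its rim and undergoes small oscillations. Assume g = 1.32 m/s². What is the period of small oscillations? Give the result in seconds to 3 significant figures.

5.47 s

I_cm = mr² = 0.7154 kg·m². The pivot is at distance d = 0.501 m from the centre of mass.
By the parallel-axis theorem, I = I_cm + md² = 0.7154 + 0.7154 = 1.431 kg·m².
T = 2π√(I/(mgd)) = 2π√(1.431/(2.85 × 1.32 × 0.501)) = 5.47 s.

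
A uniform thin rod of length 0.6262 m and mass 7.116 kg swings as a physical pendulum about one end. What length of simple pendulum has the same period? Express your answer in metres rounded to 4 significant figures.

0.4175 m

The equivalent simple-pendulum length is L_eq = I/(md), where I is about the pivot and d = 0.31310 m.
I_cm = (1/12)mL² = 0.23253 kg·m², so I = I_cm + md² = 0.23253 + 0.69759 = 0.93012 kg·m².
L_eq = 0.93012/(7.116 × 0.31310) = 0.4175 m.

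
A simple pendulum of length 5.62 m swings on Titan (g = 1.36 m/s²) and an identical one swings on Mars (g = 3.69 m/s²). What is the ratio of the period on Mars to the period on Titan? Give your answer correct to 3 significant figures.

T ∝ 1/√g, so T₂/T₁ = √(g₁/g₂) = √(1.36/3.69) = 0.607.

0.607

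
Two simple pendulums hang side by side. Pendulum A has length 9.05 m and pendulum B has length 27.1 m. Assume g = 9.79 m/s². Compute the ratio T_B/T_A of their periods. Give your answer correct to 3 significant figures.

T ∝ √L, so T_B/T_A = √(L_B/L_A) = √(27.1/9.05) = 1.73.

1.73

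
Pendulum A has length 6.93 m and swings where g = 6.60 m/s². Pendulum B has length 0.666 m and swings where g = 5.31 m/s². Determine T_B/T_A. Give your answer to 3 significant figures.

T = 2π√(L/g), so T_B/T_A = √((L_B/g_B)/(L_A/g_A)) = √((0.666/5.31)/(6.93/6.60)) = 0.346.

0.346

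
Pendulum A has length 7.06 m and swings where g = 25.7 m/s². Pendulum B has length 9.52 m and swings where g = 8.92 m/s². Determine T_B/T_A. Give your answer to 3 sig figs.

T = 2π√(L/g), so T_B/T_A = √((L_B/g_B)/(L_A/g_A)) = √((9.52/8.92)/(7.06/25.7)) = 1.97.

1.97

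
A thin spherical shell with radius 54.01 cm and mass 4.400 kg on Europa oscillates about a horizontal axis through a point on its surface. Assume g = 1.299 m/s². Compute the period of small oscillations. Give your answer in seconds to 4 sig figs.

5.230 s

I_cm = (2/3)mr² = 0.85568 kg·m². The pivot is at distance d = 0.5401 m from the centre of mass.
By the parallel-axis theorem, I = I_cm + md² = 0.85568 + 1.2835 = 2.1392 kg·m².
T = 2π√(I/(mgd)) = 2π√(2.1392/(4.400 × 1.299 × 0.5401)) = 5.230 s.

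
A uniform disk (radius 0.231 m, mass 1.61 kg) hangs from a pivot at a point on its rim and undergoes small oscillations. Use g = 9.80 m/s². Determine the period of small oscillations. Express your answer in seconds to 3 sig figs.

I_cm = ½mr² = 0.04296 kg·m². The pivot is at distance d = 0.231 m from the centre of mass.
By the parallel-axis theorem, I = I_cm + md² = 0.04296 + 0.08591 = 0.1289 kg·m².
T = 2π√(I/(mgd)) = 2π√(0.1289/(1.61 × 9.80 × 0.231)) = 1.18 s.

1.18 s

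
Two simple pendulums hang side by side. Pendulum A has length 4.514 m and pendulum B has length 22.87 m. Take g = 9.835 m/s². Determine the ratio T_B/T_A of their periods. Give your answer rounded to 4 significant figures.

T ∝ √L, so T_B/T_A = √(L_B/L_A) = √(22.87/4.514) = 2.251.

2.251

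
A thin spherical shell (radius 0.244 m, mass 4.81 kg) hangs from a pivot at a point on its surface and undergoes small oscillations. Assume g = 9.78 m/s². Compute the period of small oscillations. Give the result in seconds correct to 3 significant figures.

I_cm = (2/3)mr² = 0.1909 kg·m². The pivot is at distance d = 0.244 m from the centre of mass.
By the parallel-axis theorem, I = I_cm + md² = 0.1909 + 0.2864 = 0.4773 kg·m².
T = 2π√(I/(mgd)) = 2π√(0.4773/(4.81 × 9.78 × 0.244)) = 1.28 s.

1.28 s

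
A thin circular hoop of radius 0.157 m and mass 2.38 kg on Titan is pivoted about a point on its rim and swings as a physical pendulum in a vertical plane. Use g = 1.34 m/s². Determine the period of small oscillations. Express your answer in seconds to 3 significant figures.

3.04 s

I_cm = mr² = 0.05866 kg·m². The pivot is at distance d = 0.157 m from the centre of mass.
By the parallel-axis theorem, I = I_cm + md² = 0.05866 + 0.05866 = 0.1173 kg·m².
T = 2π√(I/(mgd)) = 2π√(0.1173/(2.38 × 1.34 × 0.157)) = 3.04 s.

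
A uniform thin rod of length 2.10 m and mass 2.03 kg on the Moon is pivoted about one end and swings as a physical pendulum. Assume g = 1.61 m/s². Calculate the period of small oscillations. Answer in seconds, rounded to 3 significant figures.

5.86 s

For a physical pendulum T = 2π√(I/(mgd)), with d = 1.050 m from pivot to centre of mass.
I_cm = mL²/12 = 2.03 × 2.10²/12 = 0.7460 kg·m²; I = I_cm + md² = 0.7460 + 2.03 × 1.050² = 2.984 kg·m².
T = 2π√(2.984/(2.03 × 1.61 × 1.050)) = 5.86 s.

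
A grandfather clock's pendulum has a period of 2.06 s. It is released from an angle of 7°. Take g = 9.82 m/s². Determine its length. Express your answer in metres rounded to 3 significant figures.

From T = 2π√(L/g), L = gT²/(4π²) = 9.82 × 2.060²/(4π²) = 1.06 m.

1.06 m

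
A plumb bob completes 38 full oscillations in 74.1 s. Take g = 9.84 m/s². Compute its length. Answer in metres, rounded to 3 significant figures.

0.948 m

T = 74.1/38 = 1.950 s.
From T = 2π√(L/g), L = gT²/(4π²) = 9.84 × 1.950²/(4π²) = 0.948 m.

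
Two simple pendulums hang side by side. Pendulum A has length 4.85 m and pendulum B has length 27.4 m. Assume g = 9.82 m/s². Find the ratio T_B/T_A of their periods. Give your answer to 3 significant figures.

T ∝ √L, so T_B/T_A = √(L_B/L_A) = √(27.4/4.85) = 2.38.

2.38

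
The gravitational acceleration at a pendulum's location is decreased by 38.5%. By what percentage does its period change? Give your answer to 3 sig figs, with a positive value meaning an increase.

T ∝ 1/√g, so T'/T = 1/√(0.6150) = 1.275.
Percentage change in T = (1.275 − 1) × 100% = 27.5%.

27.5%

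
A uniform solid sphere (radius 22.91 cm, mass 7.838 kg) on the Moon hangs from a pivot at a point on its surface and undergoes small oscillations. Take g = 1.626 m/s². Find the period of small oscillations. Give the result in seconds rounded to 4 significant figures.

I_cm = (2/5)mr² = 0.16456 kg·m². The pivot is at distance d = 0.2291 m from the centre of mass.
By the parallel-axis theorem, I = I_cm + md² = 0.16456 + 0.41139 = 0.57595 kg·m².
T = 2π√(I/(mgd)) = 2π√(0.57595/(7.838 × 1.626 × 0.2291)) = 2.791 s.

2.791 s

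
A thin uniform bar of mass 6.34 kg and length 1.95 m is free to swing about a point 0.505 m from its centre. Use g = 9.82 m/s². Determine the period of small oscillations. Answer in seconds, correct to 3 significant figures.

2.13 s

For a physical pendulum T = 2π√(I/(mgd)), with d = 0.5050 m from pivot to centre of mass.
I_cm = mL²/12 = 6.34 × 1.95²/12 = 2.009 kg·m²; I = I_cm + md² = 2.009 + 6.34 × 0.5050² = 3.626 kg·m².
T = 2π√(3.626/(6.34 × 9.82 × 0.5050)) = 2.13 s.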